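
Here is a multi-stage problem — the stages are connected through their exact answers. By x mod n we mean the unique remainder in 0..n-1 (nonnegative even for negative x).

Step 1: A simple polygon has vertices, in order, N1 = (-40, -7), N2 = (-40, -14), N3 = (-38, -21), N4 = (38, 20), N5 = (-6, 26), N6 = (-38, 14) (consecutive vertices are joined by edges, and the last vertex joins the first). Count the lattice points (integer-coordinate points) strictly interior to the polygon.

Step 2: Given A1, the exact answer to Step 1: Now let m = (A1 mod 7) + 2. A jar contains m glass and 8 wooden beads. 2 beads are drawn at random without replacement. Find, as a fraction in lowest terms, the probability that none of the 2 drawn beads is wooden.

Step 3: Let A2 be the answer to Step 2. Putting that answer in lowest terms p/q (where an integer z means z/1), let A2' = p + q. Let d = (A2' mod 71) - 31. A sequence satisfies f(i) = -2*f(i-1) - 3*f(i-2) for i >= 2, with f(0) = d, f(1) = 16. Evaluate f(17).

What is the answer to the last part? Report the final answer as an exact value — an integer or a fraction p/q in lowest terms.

Step 1: cross terms: (-40*-14 - -40*-7)=280, (-40*-21 - -38*-14)=308, (-38*20 - 38*-21)=38, (38*26 - -6*20)=1108, (-6*14 - -38*26)=904, (-38*-7 - -40*14)=826; twice the area = |3464| = 3464; area = 1732; boundary points = 7 + 1 + 1 + 2 + 4 + 1 = 16; strictly interior points = area - boundary/2 + 1 = 1725; answer 1725
Step 2: A1 = 1725; m = 5; total draws C(13,2) = 78; favorable C(5,2) = 10; P = 5/39; answer 5/39
Step 3: A2 = 5/39; threaded value p + q = 44; d = 13; f(2) = -2*(16) - 3*(13) = -71; iterating: f(2)=-71, f(3)=94, f(4)=25, f(5)=-332, f(6)=589, f(7)=-182, f(8)=-1403, f(9)=3352, f(10)=-2495, f(11)=-5066, f(12)=17617, f(13)=-20036, f(14)=-12779, f(15)=85666, f(16)=-132995, f(17)=8992; answer 8992

8992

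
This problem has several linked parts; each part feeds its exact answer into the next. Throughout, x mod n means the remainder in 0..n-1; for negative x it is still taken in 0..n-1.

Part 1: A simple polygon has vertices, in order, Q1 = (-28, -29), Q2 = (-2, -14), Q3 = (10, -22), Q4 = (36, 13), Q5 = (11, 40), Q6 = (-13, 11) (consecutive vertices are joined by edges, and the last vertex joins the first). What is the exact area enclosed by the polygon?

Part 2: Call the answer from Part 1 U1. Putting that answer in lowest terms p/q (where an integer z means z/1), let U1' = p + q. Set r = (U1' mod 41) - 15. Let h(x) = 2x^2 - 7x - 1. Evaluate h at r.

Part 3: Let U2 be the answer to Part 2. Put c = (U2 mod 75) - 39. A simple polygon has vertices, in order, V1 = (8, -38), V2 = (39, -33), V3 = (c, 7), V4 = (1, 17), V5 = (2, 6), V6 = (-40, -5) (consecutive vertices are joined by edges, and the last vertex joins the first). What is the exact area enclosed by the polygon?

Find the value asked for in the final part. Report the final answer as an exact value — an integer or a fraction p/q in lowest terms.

2498

Part 1: cross terms: (-28*-14 - -2*-29)=334, (-2*-22 - 10*-14)=184, (10*13 - 36*-22)=922, (36*40 - 11*13)=1297, (11*11 - -13*40)=641, (-13*-29 - -28*11)=685; twice the area = |4063| = 4063; area = 4063/2; answer 4063/2
Part 2: U1 = 4063/2; threaded value p + q = 4065; r = -9; 2*(-9)^2 - 7*(-9)^1 - 1 = (162) + (63) + (-1) = 224; answer 224
Part 3: U2 = 224; c = 35; cross terms: (8*-33 - 39*-38)=1218, (39*7 - 35*-33)=1428, (35*17 - 1*7)=588, (1*6 - 2*17)=-28, (2*-5 - -40*6)=230, (-40*-38 - 8*-5)=1560; twice the area = |4996| = 4996; area = 2498; answer 2498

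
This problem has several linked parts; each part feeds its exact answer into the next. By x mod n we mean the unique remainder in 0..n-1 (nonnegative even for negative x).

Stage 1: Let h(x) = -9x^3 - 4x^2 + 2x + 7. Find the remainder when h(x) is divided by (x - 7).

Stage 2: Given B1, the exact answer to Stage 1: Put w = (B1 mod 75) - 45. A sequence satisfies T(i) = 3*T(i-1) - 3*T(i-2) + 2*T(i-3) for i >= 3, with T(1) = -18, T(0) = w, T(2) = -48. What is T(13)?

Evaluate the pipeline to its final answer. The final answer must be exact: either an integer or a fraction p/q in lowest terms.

Stage 1: remainder = value at the root: -9*(7)^3 - 4*(7)^2 + 2*(7)^1 + 7 = (-3087) + (-196) + (14) + (7) = -3262; answer -3262
Stage 2: B1 = -3262; w = -7; T(3) = 3*(-48) - 3*(-18) + 2*(-7) = -104; iterating: T(3)=-104, T(4)=-204, T(5)=-396, T(6)=-784, T(7)=-1572, T(8)=-3156, T(9)=-6320, T(10)=-12636, T(11)=-25260, T(12)=-50512, T(13)=-101028; answer -101028

-101028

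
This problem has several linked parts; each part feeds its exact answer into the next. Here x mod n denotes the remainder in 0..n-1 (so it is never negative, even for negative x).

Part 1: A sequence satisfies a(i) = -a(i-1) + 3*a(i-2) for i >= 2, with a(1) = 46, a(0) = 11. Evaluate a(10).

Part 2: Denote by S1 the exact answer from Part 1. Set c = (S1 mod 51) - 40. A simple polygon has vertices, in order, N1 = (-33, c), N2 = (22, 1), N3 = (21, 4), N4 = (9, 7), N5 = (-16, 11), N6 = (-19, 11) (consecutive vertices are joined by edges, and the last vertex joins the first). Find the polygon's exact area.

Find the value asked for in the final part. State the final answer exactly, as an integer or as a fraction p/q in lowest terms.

Part 1: a(2) = -1*(46) + 3*(11) = -13; iterating: a(2)=-13, a(3)=151, a(4)=-190, a(5)=643, a(6)=-1213, a(7)=3142, a(8)=-6781, a(9)=16207, a(10)=-36550; answer -36550
Part 2: S1 = -36550; c = -23; cross terms: (-33*1 - 22*-23)=473, (22*4 - 21*1)=67, (21*7 - 9*4)=111, (9*11 - -16*7)=211, (-16*11 - -19*11)=33, (-19*-23 - -33*11)=800; twice the area = |1695| = 1695; area = 1695/2; answer 1695/2

1695/2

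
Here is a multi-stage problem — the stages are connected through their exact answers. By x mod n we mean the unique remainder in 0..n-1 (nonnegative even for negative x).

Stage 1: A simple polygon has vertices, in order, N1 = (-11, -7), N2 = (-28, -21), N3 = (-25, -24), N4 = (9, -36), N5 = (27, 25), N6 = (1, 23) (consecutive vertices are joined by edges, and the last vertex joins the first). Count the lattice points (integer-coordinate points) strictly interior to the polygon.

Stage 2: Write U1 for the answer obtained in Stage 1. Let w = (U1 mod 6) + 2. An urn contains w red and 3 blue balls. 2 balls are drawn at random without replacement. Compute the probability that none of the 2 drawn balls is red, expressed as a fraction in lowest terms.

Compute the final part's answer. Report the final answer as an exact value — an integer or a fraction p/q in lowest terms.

3/10

Stage 1: cross terms: (-11*-21 - -28*-7)=35, (-28*-24 - -25*-21)=147, (-25*-36 - 9*-24)=1116, (9*25 - 27*-36)=1197, (27*23 - 1*25)=596, (1*-7 - -11*23)=246; twice the area = |3337| = 3337; area = 3337/2; boundary points = 1 + 3 + 2 + 1 + 2 + 6 = 15; strictly interior points = area - boundary/2 + 1 = 1662; answer 1662
Stage 2: U1 = 1662; w = 2; total draws C(5,2) = 10; favorable C(3,2) = 3; P = 3/10; answer 3/10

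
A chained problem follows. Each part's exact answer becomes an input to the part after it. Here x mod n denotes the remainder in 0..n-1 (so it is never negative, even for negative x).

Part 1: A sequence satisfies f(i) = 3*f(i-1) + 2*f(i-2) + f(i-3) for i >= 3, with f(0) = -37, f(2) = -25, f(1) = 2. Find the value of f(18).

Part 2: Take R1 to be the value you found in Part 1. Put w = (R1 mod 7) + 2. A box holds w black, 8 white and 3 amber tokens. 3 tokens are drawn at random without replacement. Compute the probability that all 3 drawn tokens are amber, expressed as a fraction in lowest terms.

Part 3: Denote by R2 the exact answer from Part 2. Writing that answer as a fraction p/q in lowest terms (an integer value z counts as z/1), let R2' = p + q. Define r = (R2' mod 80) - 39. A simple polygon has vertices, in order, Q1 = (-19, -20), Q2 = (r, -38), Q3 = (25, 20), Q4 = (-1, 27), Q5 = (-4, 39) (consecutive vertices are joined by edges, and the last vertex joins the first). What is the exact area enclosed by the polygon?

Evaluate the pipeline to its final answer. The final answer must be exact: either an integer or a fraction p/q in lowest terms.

Part 1: f(3) = 3*(-25) + 2*(2) + 1*(-37) = -108; iterating: f(3)=-108, f(4)=-372, f(5)=-1357, f(6)=-4923, f(7)=-17855, f(8)=-64768, f(9)=-234937, f(10)=-852202, f(11)=-3091248, f(12)=-11213085, f(13)=-40673953, f(14)=-147539277, f(15)=-535178822, f(16)=-1941288973, f(17)=-7041763840, f(18)=-25543048288; answer -25543048288
Part 2: R1 = -25543048288; w = 7; total draws C(18,3) = 816; favorable C(3,3) = 1; P = 1/816; answer 1/816
Part 3: R2 = 1/816; threaded value p + q = 817; r = -22; cross terms: (-19*-38 - -22*-20)=282, (-22*20 - 25*-38)=510, (25*27 - -1*20)=695, (-1*39 - -4*27)=69, (-4*-20 - -19*39)=821; twice the area = |2377| = 2377; area = 2377/2; answer 2377/2

2377/2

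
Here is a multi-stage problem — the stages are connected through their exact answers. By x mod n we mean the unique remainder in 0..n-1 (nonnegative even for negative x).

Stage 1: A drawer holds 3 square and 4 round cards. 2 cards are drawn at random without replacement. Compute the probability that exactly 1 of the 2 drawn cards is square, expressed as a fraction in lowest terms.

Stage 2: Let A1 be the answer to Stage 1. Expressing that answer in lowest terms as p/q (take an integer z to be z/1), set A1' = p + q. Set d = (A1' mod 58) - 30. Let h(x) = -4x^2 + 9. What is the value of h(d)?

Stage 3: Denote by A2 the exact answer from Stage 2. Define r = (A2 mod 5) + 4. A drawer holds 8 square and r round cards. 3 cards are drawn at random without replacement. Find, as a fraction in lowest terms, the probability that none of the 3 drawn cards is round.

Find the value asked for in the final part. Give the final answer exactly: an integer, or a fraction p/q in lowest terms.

Stage 1: total draws C(7,2) = 21; favorable C(3,1)*C(4,1) = 12; P = 4/7; answer 4/7
Stage 2: A1 = 4/7; threaded value p + q = 11; d = -19; -4*(-19)^2 + 9 = (-1444) + (9) = -1435; answer -1435
Stage 3: A2 = -1435; r = 4; total draws C(12,3) = 220; favorable C(8,3) = 56; P = 14/55; answer 14/55

14/55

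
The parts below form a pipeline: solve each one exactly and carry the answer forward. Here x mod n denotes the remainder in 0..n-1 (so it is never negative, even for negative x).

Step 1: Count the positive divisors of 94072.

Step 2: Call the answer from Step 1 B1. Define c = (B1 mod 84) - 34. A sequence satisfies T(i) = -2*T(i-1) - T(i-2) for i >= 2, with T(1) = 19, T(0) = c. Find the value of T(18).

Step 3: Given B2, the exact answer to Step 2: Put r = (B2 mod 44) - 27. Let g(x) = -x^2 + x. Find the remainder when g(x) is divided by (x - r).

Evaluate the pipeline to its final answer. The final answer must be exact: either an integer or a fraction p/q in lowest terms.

-380

Step 1: 94072 = 2^3 * 11 * 1069; number of divisors = (3+1) * (1+1) * (1+1) = 16; answer 16
Step 2: B1 = 16; c = -18; T(2) = -2*(19) - 1*(-18) = -20; iterating: T(2)=-20, T(3)=21, T(4)=-22, T(5)=23, T(6)=-24, T(7)=25, T(8)=-26, T(9)=27, T(10)=-28, T(11)=29, T(12)=-30, T(13)=31, T(14)=-32, T(15)=33, T(16)=-34, T(17)=35, T(18)=-36; answer -36
Step 3: B2 = -36; r = -19; remainder = value at the root: -1*(-19)^2 + 1*(-19)^1 = (-361) + (-19) = -380; answer -380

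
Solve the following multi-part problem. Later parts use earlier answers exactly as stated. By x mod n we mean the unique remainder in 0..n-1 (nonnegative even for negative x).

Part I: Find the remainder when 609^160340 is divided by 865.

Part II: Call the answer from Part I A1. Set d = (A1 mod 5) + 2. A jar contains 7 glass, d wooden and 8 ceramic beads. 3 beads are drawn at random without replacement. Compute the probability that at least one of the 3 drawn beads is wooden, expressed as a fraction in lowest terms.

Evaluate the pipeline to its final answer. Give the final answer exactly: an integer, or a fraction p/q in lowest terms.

Part I: squarings mod 865: 609^1=609, 609^2=661, 609^4=96, 609^8=566, 609^16=306, 609^32=216, 609^64=811, 609^128=321, 609^256=106, 609^512=856, 609^1024=81, 609^2048=506, 609^4096=861, 609^8192=16, 609^16384=256, 609^32768=661, 609^65536=96, 609^131072=566; 609^160340 = 609^4 * 609^16 * 609^64 * 609^512 * 609^4096 * 609^8192 * 609^16384 * 609^131072 = 841 (mod 865); answer 841
Part II: A1 = 841; d = 3; total draws C(18,3) = 816; complement C(15,3) = 455; favorable 816 - 455 = 361; P = 361/816; answer 361/816

361/816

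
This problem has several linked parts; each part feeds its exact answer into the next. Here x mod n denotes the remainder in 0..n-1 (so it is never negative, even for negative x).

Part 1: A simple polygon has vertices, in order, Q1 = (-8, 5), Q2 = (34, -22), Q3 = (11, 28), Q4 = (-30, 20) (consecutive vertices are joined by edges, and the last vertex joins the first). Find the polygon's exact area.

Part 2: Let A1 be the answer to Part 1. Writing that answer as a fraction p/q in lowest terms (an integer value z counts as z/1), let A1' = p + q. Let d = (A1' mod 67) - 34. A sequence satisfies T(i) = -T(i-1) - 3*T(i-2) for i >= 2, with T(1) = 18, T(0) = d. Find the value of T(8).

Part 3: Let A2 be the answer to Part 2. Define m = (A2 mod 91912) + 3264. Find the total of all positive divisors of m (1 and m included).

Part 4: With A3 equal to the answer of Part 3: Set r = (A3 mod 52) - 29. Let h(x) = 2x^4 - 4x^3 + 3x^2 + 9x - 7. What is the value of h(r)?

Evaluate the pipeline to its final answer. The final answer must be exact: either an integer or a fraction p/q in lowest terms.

Part 1: cross terms: (-8*-22 - 34*5)=6, (34*28 - 11*-22)=1194, (11*20 - -30*28)=1060, (-30*5 - -8*20)=10; twice the area = |2270| = 2270; area = 1135; answer 1135
Part 2: A1 = 1135; threaded value p + q = 1136; d = 30; T(2) = -1*(18) - 3*(30) = -108; iterating: T(2)=-108, T(3)=54, T(4)=270, T(5)=-432, T(6)=-378, T(7)=1674, T(8)=-540; answer -540
Part 3: A2 = -540; m = 94636; 94636 = 2^2 * 59 * 401; sigma = (1 + 2 + 4) * (1 + 59) * (1 + 401) = 7 * 60 * 402 = 168840; answer 168840
Part 4: A3 = 168840; r = 19; 2*(19)^4 - 4*(19)^3 + 3*(19)^2 + 9*(19)^1 - 7 = (260642) + (-27436) + (1083) + (171) + (-7) = 234453; answer 234453

234453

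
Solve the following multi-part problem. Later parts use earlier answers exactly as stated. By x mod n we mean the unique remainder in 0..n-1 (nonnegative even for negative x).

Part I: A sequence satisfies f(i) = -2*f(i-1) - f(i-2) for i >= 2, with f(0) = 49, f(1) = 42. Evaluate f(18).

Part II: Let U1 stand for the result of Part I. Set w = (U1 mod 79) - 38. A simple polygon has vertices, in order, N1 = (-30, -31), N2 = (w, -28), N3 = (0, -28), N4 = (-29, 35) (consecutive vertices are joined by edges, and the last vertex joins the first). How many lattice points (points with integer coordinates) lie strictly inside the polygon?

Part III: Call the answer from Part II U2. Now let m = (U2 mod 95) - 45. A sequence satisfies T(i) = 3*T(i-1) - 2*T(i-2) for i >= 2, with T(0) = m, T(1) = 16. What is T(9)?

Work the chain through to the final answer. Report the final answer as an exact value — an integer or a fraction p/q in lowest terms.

Part I: f(2) = -2*(42) - 1*(49) = -133; iterating: f(2)=-133, f(3)=224, f(4)=-315, f(5)=406, f(6)=-497, f(7)=588, f(8)=-679, f(9)=770, f(10)=-861, f(11)=952, f(12)=-1043, f(13)=1134, f(14)=-1225, f(15)=1316, f(16)=-1407, f(17)=1498, f(18)=-1589; answer -1589
Part II: U1 = -1589; w = 32; cross terms: (-30*-28 - 32*-31)=1832, (32*-28 - 0*-28)=-896, (0*35 - -29*-28)=-812, (-29*-31 - -30*35)=1949; twice the area = |2073| = 2073; area = 2073/2; boundary points = 1 + 32 + 1 + 1 = 35; strictly interior points = area - boundary/2 + 1 = 1020; answer 1020
Part III: U2 = 1020; m = 25; T(2) = 3*(16) - 2*(25) = -2; iterating: T(2)=-2, T(3)=-38, T(4)=-110, T(5)=-254, T(6)=-542, T(7)=-1118, T(8)=-2270, T(9)=-4574; answer -4574

-4574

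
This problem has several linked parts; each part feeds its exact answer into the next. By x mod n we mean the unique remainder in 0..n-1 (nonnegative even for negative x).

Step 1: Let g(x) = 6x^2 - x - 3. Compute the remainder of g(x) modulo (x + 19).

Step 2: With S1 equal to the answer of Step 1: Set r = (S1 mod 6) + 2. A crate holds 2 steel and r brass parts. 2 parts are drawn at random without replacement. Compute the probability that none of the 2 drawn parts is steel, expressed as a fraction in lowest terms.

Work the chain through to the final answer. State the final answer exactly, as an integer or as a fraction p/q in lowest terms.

Step 1: remainder = value at the root: 6*(-19)^2 - 1*(-19)^1 - 3 = (2166) + (19) + (-3) = 2182; answer 2182
Step 2: S1 = 2182; r = 6; total draws C(8,2) = 28; favorable C(6,2) = 15; P = 15/28; answer 15/28

15/28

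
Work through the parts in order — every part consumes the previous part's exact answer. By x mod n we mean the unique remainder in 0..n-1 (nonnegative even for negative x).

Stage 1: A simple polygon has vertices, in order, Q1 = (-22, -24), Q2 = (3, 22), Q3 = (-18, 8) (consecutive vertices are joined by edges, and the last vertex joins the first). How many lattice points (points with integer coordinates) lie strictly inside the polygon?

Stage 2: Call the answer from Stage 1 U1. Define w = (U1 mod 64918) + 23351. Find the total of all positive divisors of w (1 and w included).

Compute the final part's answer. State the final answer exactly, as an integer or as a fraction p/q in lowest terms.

35484

Stage 1: cross terms: (-22*22 - 3*-24)=-412, (3*8 - -18*22)=420, (-18*-24 - -22*8)=608; twice the area = |616| = 616; area = 308; boundary points = 1 + 7 + 4 = 12; strictly interior points = area - boundary/2 + 1 = 303; answer 303
Stage 2: U1 = 303; w = 23654; 23654 = 2 * 11827; sigma = (1 + 2) * (1 + 11827) = 3 * 11828 = 35484; answer 35484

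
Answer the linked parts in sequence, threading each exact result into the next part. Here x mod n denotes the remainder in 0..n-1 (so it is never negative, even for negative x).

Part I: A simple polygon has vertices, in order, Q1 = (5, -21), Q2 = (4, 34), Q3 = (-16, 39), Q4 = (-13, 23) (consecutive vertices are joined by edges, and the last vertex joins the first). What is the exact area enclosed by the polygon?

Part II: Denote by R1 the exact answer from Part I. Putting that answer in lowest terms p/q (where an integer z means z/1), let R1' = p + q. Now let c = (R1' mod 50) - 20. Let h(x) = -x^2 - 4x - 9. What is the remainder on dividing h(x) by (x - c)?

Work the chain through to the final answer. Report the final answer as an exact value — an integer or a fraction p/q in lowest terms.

Part I: cross terms: (5*34 - 4*-21)=254, (4*39 - -16*34)=700, (-16*23 - -13*39)=139, (-13*-21 - 5*23)=158; twice the area = |1251| = 1251; area = 1251/2; answer 1251/2
Part II: R1 = 1251/2; threaded value p + q = 1253; c = -17; remainder = value at the root: -1*(-17)^2 - 4*(-17)^1 - 9 = (-289) + (68) + (-9) = -230; answer -230

-230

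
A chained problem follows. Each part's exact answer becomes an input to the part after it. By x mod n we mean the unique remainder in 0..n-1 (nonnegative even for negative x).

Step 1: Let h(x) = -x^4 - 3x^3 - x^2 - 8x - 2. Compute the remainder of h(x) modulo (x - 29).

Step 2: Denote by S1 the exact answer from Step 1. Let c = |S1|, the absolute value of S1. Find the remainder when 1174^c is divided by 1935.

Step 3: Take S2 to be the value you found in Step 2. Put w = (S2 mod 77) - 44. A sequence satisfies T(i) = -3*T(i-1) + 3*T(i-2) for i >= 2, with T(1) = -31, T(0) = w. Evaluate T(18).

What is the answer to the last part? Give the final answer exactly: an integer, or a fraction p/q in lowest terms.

190747342827

Step 1: remainder = value at the root: -1*(29)^4 - 3*(29)^3 - 1*(29)^2 - 8*(29)^1 - 2 = (-707281) + (-73167) + (-841) + (-232) + (-2) = -781523; answer -781523
Step 2: S1 = -781523; c = 781523; squarings mod 1935: 1174^1=1174, 1174^2=556, 1174^4=1471, 1174^8=511, 1174^16=1831, 1174^32=1141, 1174^64=1561, 1174^128=556, 1174^256=1471, 1174^512=511, 1174^1024=1831, 1174^2048=1141, 1174^4096=1561, 1174^8192=556, 1174^16384=1471, 1174^32768=511, 1174^65536=1831, 1174^131072=1141, 1174^262144=1561, 1174^524288=556; 1174^781523 = 1174^1 * 1174^2 * 1174^16 * 1174^64 * 1174^128 * 1174^1024 * 1174^2048 * 1174^8192 * 1174^16384 * 1174^32768 * 1174^65536 * 1174^131072 * 1174^524288 = 124 (mod 1935); answer 124
Step 3: S2 = 124; w = 3; T(2) = -3*(-31) + 3*(3) = 102; iterating: T(2)=102, T(3)=-399, T(4)=1503, T(5)=-5706, T(6)=21627, T(7)=-81999, T(8)=310878, T(9)=-1178631, T(10)=4468527, T(11)=-16941474, T(12)=64230003, T(13)=-243514431, T(14)=923233302, T(15)=-3500243199, T(16)=13270429503, T(17)=-50312018106, T(18)=190747342827; answer 190747342827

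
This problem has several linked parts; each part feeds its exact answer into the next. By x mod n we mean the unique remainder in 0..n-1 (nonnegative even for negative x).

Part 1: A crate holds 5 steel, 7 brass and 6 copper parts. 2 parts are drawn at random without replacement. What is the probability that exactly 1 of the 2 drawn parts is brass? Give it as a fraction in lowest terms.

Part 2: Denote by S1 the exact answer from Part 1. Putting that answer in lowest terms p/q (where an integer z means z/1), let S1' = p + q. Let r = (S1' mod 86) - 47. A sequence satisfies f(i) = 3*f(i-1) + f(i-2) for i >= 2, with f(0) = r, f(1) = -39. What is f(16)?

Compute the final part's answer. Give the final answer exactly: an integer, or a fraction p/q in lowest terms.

-1983307777

Part 1: total draws C(18,2) = 153; favorable C(7,1)*C(11,1) = 77; P = 77/153; answer 77/153
Part 2: S1 = 77/153; threaded value p + q = 230; r = 11; f(2) = 3*(-39) + 1*(11) = -106; iterating: f(2)=-106, f(3)=-357, f(4)=-1177, f(5)=-3888, f(6)=-12841, f(7)=-42411, f(8)=-140074, f(9)=-462633, f(10)=-1527973, f(11)=-5046552, f(12)=-16667629, f(13)=-55049439, f(14)=-181815946, f(15)=-600497277, f(16)=-1983307777; answer -1983307777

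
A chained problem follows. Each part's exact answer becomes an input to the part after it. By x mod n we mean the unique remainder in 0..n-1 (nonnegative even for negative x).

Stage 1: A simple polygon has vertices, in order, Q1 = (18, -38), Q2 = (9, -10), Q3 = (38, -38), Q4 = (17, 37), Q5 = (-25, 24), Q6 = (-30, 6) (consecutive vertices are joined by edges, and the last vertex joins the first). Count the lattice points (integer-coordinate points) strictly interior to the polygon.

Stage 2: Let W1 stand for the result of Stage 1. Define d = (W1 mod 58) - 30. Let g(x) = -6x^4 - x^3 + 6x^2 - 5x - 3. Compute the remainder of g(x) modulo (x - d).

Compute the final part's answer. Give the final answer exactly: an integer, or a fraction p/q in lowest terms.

Stage 1: cross terms: (18*-10 - 9*-38)=162, (9*-38 - 38*-10)=38, (38*37 - 17*-38)=2052, (17*24 - -25*37)=1333, (-25*6 - -30*24)=570, (-30*-38 - 18*6)=1032; twice the area = |5187| = 5187; area = 5187/2; boundary points = 1 + 1 + 3 + 1 + 1 + 4 = 11; strictly interior points = area - boundary/2 + 1 = 2589; answer 2589
Stage 2: W1 = 2589; d = 7; remainder = value at the root: -6*(7)^4 - 1*(7)^3 + 6*(7)^2 - 5*(7)^1 - 3 = (-14406) + (-343) + (294) + (-35) + (-3) = -14493; answer -14493

-14493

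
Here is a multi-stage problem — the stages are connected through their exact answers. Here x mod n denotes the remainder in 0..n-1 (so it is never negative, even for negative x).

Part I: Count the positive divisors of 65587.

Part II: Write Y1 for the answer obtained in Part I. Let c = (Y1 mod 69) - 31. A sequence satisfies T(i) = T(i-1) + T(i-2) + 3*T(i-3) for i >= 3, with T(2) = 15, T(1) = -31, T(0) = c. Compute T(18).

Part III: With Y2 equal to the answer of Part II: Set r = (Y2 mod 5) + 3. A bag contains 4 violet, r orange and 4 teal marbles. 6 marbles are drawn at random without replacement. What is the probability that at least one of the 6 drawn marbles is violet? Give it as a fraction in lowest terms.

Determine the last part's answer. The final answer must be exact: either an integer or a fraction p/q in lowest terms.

Part I: 65587 is prime, so its only divisors are 1 and 65587; count = 2; answer 2
Part II: Y1 = 2; c = -29; T(3) = 1*(15) + 1*(-31) + 3*(-29) = -103; iterating: T(3)=-103, T(4)=-181, T(5)=-239, T(6)=-729, T(7)=-1511, T(8)=-2957, T(9)=-6655, T(10)=-14145, T(11)=-29671, T(12)=-63781, T(13)=-135887, T(14)=-288681, T(15)=-615911, T(16)=-1312253, T(17)=-2794207, T(18)=-5954193; answer -5954193
Part III: Y2 = -5954193; r = 5; total draws C(13,6) = 1716; complement C(9,6) = 84; favorable 1716 - 84 = 1632; P = 136/143; answer 136/143

136/143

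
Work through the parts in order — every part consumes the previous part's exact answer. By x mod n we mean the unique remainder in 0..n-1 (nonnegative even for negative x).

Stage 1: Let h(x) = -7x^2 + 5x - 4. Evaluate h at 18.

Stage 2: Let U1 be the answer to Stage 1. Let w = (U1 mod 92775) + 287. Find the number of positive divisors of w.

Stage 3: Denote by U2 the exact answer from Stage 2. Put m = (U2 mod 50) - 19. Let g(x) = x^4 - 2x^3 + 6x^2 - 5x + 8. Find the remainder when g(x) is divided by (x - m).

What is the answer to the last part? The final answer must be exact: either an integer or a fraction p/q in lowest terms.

75352

Stage 1: -7*(18)^2 + 5*(18)^1 - 4 = (-2268) + (90) + (-4) = -2182; answer -2182
Stage 2: U1 = -2182; w = 90880; 90880 = 2^8 * 5 * 71; number of divisors = (8+1) * (1+1) * (1+1) = 36; answer 36
Stage 3: U2 = 36; m = 17; remainder = value at the root: 1*(17)^4 - 2*(17)^3 + 6*(17)^2 - 5*(17)^1 + 8 = (83521) + (-9826) + (1734) + (-85) + (8) = 75352; answer 75352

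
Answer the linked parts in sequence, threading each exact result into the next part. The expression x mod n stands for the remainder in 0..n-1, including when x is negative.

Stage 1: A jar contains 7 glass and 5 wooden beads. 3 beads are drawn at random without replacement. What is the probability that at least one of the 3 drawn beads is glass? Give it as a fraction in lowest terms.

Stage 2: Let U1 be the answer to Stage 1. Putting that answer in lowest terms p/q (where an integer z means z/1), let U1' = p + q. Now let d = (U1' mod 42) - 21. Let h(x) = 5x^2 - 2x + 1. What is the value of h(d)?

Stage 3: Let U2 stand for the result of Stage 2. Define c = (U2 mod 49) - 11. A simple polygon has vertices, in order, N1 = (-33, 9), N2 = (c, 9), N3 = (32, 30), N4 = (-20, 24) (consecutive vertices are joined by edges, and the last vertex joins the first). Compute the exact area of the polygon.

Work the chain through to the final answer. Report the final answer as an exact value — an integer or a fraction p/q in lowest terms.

Stage 1: total draws C(12,3) = 220; complement C(5,3) = 10; favorable 220 - 10 = 210; P = 21/22; answer 21/22
Stage 2: U1 = 21/22; threaded value p + q = 43; d = -20; 5*(-20)^2 - 2*(-20)^1 + 1 = (2000) + (40) + (1) = 2041; answer 2041
Stage 3: U2 = 2041; c = 21; cross terms: (-33*9 - 21*9)=-486, (21*30 - 32*9)=342, (32*24 - -20*30)=1368, (-20*9 - -33*24)=612; twice the area = |1836| = 1836; area = 918; answer 918

918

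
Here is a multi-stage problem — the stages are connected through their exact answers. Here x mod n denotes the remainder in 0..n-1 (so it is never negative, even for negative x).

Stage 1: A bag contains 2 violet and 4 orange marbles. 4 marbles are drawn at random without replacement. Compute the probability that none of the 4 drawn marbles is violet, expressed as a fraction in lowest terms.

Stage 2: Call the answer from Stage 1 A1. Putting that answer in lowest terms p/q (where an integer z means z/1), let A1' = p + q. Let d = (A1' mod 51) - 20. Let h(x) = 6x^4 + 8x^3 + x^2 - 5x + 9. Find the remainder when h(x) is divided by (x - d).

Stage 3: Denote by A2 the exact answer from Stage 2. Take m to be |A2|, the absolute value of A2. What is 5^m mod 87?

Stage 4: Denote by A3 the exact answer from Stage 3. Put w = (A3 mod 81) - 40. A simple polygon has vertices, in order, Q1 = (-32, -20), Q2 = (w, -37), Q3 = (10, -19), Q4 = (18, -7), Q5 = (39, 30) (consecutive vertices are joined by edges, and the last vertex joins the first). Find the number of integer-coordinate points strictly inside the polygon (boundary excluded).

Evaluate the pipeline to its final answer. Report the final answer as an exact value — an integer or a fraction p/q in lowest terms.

1424

Stage 1: total draws C(6,4) = 15; favorable C(4,4) = 1; P = 1/15; answer 1/15
Stage 2: A1 = 1/15; threaded value p + q = 16; d = -4; remainder = value at the root: 6*(-4)^4 + 8*(-4)^3 + 1*(-4)^2 - 5*(-4)^1 + 9 = (1536) + (-512) + (16) + (20) + (9) = 1069; answer 1069
Stage 3: A2 = 1069; m = 1069; squarings mod 87: 5^1=5, 5^2=25, 5^4=16, 5^8=82, 5^16=25, 5^32=16, 5^64=82, 5^128=25, 5^256=16, 5^512=82, 5^1024=25; 5^1069 = 5^1 * 5^4 * 5^8 * 5^32 * 5^1024 = 80 (mod 87); answer 80
Stage 4: A3 = 80; w = 40; cross terms: (-32*-37 - 40*-20)=1984, (40*-19 - 10*-37)=-390, (10*-7 - 18*-19)=272, (18*30 - 39*-7)=813, (39*-20 - -32*30)=180; twice the area = |2859| = 2859; area = 2859/2; boundary points = 1 + 6 + 4 + 1 + 1 = 13; strictly interior points = area - boundary/2 + 1 = 1424; answer 1424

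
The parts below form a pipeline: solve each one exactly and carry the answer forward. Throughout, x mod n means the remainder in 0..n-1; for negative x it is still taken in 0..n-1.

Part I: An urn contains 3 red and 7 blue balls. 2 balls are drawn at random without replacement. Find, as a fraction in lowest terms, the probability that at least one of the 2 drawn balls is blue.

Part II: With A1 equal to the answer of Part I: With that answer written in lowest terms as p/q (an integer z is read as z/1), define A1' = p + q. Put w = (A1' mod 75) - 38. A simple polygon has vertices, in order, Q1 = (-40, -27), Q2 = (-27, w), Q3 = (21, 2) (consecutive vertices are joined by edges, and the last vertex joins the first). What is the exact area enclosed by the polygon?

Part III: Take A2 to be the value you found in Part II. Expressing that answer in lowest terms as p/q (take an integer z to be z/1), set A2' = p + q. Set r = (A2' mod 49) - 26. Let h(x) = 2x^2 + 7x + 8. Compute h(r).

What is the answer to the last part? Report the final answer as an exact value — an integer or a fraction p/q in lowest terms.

327

Part I: total draws C(10,2) = 45; complement C(3,2) = 3; favorable 45 - 3 = 42; P = 14/15; answer 14/15
Part II: A1 = 14/15; threaded value p + q = 29; w = -9; cross terms: (-40*-9 - -27*-27)=-369, (-27*2 - 21*-9)=135, (21*-27 - -40*2)=-487; twice the area = |-721| = 721; area = 721/2; answer 721/2
Part III: A2 = 721/2; threaded value p + q = 723; r = 11; 2*(11)^2 + 7*(11)^1 + 8 = (242) + (77) + (8) = 327; answer 327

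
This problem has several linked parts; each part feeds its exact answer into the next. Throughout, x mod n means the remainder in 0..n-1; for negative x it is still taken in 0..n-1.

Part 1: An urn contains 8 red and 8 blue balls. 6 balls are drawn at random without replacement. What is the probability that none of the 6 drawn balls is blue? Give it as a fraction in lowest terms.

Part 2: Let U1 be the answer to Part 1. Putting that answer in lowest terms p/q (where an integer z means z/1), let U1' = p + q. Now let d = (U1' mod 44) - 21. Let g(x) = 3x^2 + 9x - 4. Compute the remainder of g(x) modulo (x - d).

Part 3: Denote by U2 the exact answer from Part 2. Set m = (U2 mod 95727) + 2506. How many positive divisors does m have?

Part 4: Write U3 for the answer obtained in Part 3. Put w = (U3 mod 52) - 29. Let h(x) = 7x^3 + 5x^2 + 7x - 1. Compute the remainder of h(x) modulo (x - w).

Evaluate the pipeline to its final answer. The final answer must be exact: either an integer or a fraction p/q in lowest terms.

Part 1: total draws C(16,6) = 8008; favorable C(8,6) = 28; P = 1/286; answer 1/286
Part 2: U1 = 1/286; threaded value p + q = 287; d = 2; remainder = value at the root: 3*(2)^2 + 9*(2)^1 - 4 = (12) + (18) + (-4) = 26; answer 26
Part 3: U2 = 26; m = 2532; 2532 = 2^2 * 3 * 211; number of divisors = (2+1) * (1+1) * (1+1) = 12; answer 12
Part 4: U3 = 12; w = -17; remainder = value at the root: 7*(-17)^3 + 5*(-17)^2 + 7*(-17)^1 - 1 = (-34391) + (1445) + (-119) + (-1) = -33066; answer -33066

-33066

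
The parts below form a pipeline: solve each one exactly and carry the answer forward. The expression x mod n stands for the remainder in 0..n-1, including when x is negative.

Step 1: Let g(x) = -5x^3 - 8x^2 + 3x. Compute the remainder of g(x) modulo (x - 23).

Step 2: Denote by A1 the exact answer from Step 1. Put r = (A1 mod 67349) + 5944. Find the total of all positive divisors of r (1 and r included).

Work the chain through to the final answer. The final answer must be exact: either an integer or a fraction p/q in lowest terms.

15360

Step 1: remainder = value at the root: -5*(23)^3 - 8*(23)^2 + 3*(23)^1 = (-60835) + (-4232) + (69) = -64998; answer -64998
Step 2: A1 = -64998; r = 8295; 8295 = 3 * 5 * 7 * 79; sigma = (1 + 3) * (1 + 5) * (1 + 7) * (1 + 79) = 4 * 6 * 8 * 80 = 15360; answer 15360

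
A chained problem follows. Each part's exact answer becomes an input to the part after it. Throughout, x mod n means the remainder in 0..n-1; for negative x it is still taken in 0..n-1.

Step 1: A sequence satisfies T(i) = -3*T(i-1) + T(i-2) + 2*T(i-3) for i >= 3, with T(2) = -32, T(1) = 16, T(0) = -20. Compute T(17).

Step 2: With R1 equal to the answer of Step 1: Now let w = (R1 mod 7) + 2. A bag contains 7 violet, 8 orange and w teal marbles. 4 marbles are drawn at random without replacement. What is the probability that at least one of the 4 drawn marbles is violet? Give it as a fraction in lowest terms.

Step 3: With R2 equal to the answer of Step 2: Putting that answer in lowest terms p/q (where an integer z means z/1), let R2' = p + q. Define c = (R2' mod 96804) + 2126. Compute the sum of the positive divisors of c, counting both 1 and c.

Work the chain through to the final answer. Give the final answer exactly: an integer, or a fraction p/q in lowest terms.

Step 1: T(3) = -3*(-32) + 1*(16) + 2*(-20) = 72; iterating: T(3)=72, T(4)=-216, T(5)=656, T(6)=-2040, T(7)=6344, T(8)=-19760, T(9)=61544, T(10)=-191704, T(11)=597136, T(12)=-1860024, T(13)=5793800, T(14)=-18047152, T(15)=56215208, T(16)=-175105176, T(17)=545436432; answer 545436432
Step 2: R1 = 545436432; w = 4; total draws C(19,4) = 3876; complement C(12,4) = 495; favorable 3876 - 495 = 3381; P = 1127/1292; answer 1127/1292
Step 3: R2 = 1127/1292; threaded value p + q = 2419; c = 4545; 4545 = 3^2 * 5 * 101; sigma = (1 + 3 + 9) * (1 + 5) * (1 + 101) = 13 * 6 * 102 = 7956; answer 7956

7956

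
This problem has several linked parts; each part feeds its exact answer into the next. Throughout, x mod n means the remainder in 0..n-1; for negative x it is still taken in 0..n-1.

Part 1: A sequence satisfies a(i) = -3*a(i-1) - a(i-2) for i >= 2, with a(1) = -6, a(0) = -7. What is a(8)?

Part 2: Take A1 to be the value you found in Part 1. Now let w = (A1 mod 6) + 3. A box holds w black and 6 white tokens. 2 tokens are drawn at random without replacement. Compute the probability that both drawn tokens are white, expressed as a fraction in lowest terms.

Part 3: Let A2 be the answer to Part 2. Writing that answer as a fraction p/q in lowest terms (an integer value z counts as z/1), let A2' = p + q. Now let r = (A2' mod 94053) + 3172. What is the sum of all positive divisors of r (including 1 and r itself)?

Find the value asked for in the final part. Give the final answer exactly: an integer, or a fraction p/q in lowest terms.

Part 1: a(2) = -3*(-6) - 1*(-7) = 25; iterating: a(2)=25, a(3)=-69, a(4)=182, a(5)=-477, a(6)=1249, a(7)=-3270, a(8)=8561; answer 8561
Part 2: A1 = 8561; w = 8; total draws C(14,2) = 91; favorable C(6,2) = 15; P = 15/91; answer 15/91
Part 3: A2 = 15/91; threaded value p + q = 106; r = 3278; 3278 = 2 * 11 * 149; sigma = (1 + 2) * (1 + 11) * (1 + 149) = 3 * 12 * 150 = 5400; answer 5400

5400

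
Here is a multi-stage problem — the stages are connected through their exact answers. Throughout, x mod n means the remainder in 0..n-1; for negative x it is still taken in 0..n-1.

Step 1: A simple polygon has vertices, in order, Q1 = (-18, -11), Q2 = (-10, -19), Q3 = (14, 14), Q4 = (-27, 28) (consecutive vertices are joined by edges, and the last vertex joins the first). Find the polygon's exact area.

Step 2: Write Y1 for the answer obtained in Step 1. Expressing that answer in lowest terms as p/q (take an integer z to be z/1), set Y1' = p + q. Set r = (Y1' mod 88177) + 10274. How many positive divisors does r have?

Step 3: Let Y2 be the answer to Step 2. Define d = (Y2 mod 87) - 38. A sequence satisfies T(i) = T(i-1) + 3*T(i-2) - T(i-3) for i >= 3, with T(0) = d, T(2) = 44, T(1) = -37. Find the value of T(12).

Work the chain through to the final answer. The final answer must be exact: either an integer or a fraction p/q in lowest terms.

Step 1: cross terms: (-18*-19 - -10*-11)=232, (-10*14 - 14*-19)=126, (14*28 - -27*14)=770, (-27*-11 - -18*28)=801; twice the area = |1929| = 1929; area = 1929/2; answer 1929/2
Step 2: Y1 = 1929/2; threaded value p + q = 1931; r = 12205; 12205 = 5 * 2441; number of divisors = (1+1) * (1+1) = 4; answer 4
Step 3: Y2 = 4; d = -34; T(3) = 1*(44) + 3*(-37) - 1*(-34) = -33; iterating: T(3)=-33, T(4)=136, T(5)=-7, T(6)=434, T(7)=277, T(8)=1586, T(9)=1983, T(10)=6464, T(11)=10827, T(12)=28236; answer 28236

28236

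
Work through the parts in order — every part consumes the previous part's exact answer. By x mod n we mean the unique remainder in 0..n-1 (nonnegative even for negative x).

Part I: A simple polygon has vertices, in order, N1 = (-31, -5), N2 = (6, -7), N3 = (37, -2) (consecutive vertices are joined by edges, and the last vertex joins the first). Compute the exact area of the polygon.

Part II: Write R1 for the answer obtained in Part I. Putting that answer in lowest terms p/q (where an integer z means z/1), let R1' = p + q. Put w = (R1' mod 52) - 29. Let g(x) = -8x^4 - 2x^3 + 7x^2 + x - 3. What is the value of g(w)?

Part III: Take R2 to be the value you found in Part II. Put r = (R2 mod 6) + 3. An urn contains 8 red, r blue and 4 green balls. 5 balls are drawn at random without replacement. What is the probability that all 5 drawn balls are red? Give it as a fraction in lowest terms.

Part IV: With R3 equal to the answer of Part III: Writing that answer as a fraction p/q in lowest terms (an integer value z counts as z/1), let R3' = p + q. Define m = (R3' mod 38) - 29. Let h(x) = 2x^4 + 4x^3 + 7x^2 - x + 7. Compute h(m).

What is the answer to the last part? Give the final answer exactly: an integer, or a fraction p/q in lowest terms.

989287

Part I: cross terms: (-31*-7 - 6*-5)=247, (6*-2 - 37*-7)=247, (37*-5 - -31*-2)=-247; twice the area = |247| = 247; area = 247/2; answer 247/2
Part II: R1 = 247/2; threaded value p + q = 249; w = 12; -8*(12)^4 - 2*(12)^3 + 7*(12)^2 + 1*(12)^1 - 3 = (-165888) + (-3456) + (1008) + (12) + (-3) = -168327; answer -168327
Part III: R2 = -168327; r = 6; total draws C(18,5) = 8568; favorable C(8,5) = 56; P = 1/153; answer 1/153
Part IV: R3 = 1/153; threaded value p + q = 154; m = -27; 2*(-27)^4 + 4*(-27)^3 + 7*(-27)^2 - 1*(-27)^1 + 7 = (1062882) + (-78732) + (5103) + (27) + (7) = 989287; answer 989287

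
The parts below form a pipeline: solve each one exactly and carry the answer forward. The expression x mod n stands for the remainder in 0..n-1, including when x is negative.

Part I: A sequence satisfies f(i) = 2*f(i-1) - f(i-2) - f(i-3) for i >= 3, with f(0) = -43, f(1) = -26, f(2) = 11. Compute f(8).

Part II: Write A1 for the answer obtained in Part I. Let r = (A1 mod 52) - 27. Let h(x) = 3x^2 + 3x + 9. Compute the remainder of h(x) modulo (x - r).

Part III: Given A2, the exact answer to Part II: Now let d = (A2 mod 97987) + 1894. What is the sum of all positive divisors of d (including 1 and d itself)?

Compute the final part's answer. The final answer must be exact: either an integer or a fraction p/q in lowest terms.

Part I: f(3) = 2*(11) - 1*(-26) - 1*(-43) = 91; iterating: f(3)=91, f(4)=197, f(5)=292, f(6)=296, f(7)=103, f(8)=-382; answer -382
Part II: A1 = -382; r = 7; remainder = value at the root: 3*(7)^2 + 3*(7)^1 + 9 = (147) + (21) + (9) = 177; answer 177
Part III: A2 = 177; d = 2071; 2071 = 19 * 109; sigma = (1 + 19) * (1 + 109) = 20 * 110 = 2200; answer 2200

2200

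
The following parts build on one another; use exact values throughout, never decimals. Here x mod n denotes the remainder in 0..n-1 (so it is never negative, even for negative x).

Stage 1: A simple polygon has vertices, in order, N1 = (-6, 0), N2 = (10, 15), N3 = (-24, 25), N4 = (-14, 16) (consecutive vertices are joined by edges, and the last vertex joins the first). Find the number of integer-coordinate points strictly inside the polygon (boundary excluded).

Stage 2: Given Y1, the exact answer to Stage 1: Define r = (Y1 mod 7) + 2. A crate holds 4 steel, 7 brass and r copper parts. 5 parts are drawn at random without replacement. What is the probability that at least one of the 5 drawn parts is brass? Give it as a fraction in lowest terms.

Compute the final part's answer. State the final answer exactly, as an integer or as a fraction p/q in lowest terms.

301/323

Stage 1: cross terms: (-6*15 - 10*0)=-90, (10*25 - -24*15)=610, (-24*16 - -14*25)=-34, (-14*0 - -6*16)=96; twice the area = |582| = 582; area = 291; boundary points = 1 + 2 + 1 + 8 = 12; strictly interior points = area - boundary/2 + 1 = 286; answer 286
Stage 2: Y1 = 286; r = 8; total draws C(19,5) = 11628; complement C(12,5) = 792; favorable 11628 - 792 = 10836; P = 301/323; answer 301/323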